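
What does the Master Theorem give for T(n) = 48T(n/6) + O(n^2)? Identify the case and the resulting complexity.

Master Theorem for T(n) = 48T(n/6) + O(n^2):

a = 48, b = 6, c = 2
log_b(a) = log_6(48) = 2.1606

Case 1: c = 2 < log_6(48) = 2.1606
T(n) = O(n^(log_6 48))

For T(n) = 48T(n/6) + O(n^2): log_6(48) = 2.1606. This is Case 1 of the Master Theorem (c < log_b(a), work dominated by leaves), giving O(n^(log_6 48)).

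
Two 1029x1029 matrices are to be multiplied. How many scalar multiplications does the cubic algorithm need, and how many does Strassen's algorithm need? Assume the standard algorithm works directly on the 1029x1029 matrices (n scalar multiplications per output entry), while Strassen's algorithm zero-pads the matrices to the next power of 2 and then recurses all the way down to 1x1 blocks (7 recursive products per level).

Matrix multiplication for 1029x1029 matrices:

Strassen's algorithm requires power-of-2 dimensions. Pad 1029x1029 to 2048x2048 (next power of 2).

Standard algorithm: 1029^3 = 1089547389 multiplications
Strassen's algorithm: 7^(log2(2048)) = 7^11 = 1977326743 multiplications
Difference: 1089547389 - 1977326743 = -887779354 (Strassen uses MORE here due to padding overhead — for small or just-over-power-of-2 n, padding can outweigh the per-level savings)

Standard: 1089547389 multiplications (1029^3). Strassen: 1977326743 multiplications (7^11, after padding to 2048x2048). Strassen reduces 8 recursive multiplications to 7 at each level.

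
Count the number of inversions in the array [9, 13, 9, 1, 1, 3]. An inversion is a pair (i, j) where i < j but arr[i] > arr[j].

Finding inversions in [9, 13, 9, 1, 1, 3]:

(0, 3): arr[0]=9 > arr[3]=1
(0, 4): arr[0]=9 > arr[4]=1
(0, 5): arr[0]=9 > arr[5]=3
(1, 2): arr[1]=13 > arr[2]=9
(1, 3): arr[1]=13 > arr[3]=1
(1, 4): arr[1]=13 > arr[4]=1
(1, 5): arr[1]=13 > arr[5]=3
(2, 3): arr[2]=9 > arr[3]=1
(2, 4): arr[2]=9 > arr[4]=1
(2, 5): arr[2]=9 > arr[5]=3

Total inversions: 10

The array has 10 inversion(s): (0,3), (0,4), (0,5), (1,2), (1,3), (1,4), (1,5), (2,3), (2,4), (2,5). Each pair (i,j) satisfies i < j and arr[i] > arr[j].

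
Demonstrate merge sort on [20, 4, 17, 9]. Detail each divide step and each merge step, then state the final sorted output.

Merge sort trace:

Split: [20, 4, 17, 9] -> [20, 4] and [17, 9]
  Split: [20, 4] -> [20] and [4]
  Merge: [20] + [4] -> [4, 20]
  Split: [17, 9] -> [17] and [9]
  Merge: [17] + [9] -> [9, 17]
Merge: [4, 20] + [9, 17] -> [4, 9, 17, 20]

Final sorted array: [4, 9, 17, 20]

The merge sort proceeds by recursively splitting the array and merging sorted halves.
After all merges, the sorted array is [4, 9, 17, 20].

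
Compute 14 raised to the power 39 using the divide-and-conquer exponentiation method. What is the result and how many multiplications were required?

Computing 14^39 by squaring (build up from 14^1; each line after the first costs one multiplication):

14^1 = 14
14^2 = (14^1)^2 = 14^2 = 196
14^4 = (14^2)^2 = 196^2 = 38416
14^8 = (14^4)^2 = 38416^2 = 1475789056
14^9 = 14 * 14^8 = 14 * 1475789056 = 20661046784
14^18 = (14^9)^2 = 20661046784^2 = 426878854210636742656
14^19 = 14 * 14^18 = 14 * 426878854210636742656 = 5976303958948914397184
14^38 = (14^19)^2 = 5976303958948914397184^2 = 35716209009748467500288285041727074107129856
14^39 = 14 * 14^38 = 14 * 35716209009748467500288285041727074107129856 = 500026926136478545004035990584179037499817984

Result: 500026926136478545004035990584179037499817984
Multiplications needed: 8 (8 lines after 14^1)

14^39 = 500026926136478545004035990584179037499817984. Using exponentiation by squaring, this requires 8 multiplications. The key idea: if the exponent is even, square the half-power; if odd, multiply by the base once.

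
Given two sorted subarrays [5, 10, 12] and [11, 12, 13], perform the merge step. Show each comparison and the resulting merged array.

Merging process:

Compare 5 vs 11: take 5 from left. Merged: [5]
Compare 10 vs 11: take 10 from left. Merged: [5, 10]
Compare 12 vs 11: take 11 from right. Merged: [5, 10, 11]
Compare 12 vs 12: take 12 from left. Merged: [5, 10, 11, 12]
Append remaining from right: [12, 13]. Merged: [5, 10, 11, 12, 12, 13]

Final merged array: [5, 10, 11, 12, 12, 13]
Total comparisons: 4

The merged array is [5, 10, 11, 12, 12, 13], requiring 4 comparisons. The merge step runs in O(n) time where n is the total number of elements.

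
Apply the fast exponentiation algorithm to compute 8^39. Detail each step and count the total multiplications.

Computing 8^39 by squaring (build up from 8^1; each line after the first costs one multiplication):

8^1 = 8
8^2 = (8^1)^2 = 8^2 = 64
8^4 = (8^2)^2 = 64^2 = 4096
8^8 = (8^4)^2 = 4096^2 = 16777216
8^9 = 8 * 8^8 = 8 * 16777216 = 134217728
8^18 = (8^9)^2 = 134217728^2 = 18014398509481984
8^19 = 8 * 8^18 = 8 * 18014398509481984 = 144115188075855872
8^38 = (8^19)^2 = 144115188075855872^2 = 20769187434139310514121985316880384
8^39 = 8 * 8^38 = 8 * 20769187434139310514121985316880384 = 166153499473114484112975882535043072

Result: 166153499473114484112975882535043072
Multiplications needed: 8 (8 lines after 8^1)

8^39 = 166153499473114484112975882535043072. Using exponentiation by squaring, this requires 8 multiplications. The key idea: if the exponent is even, square the half-power; if odd, multiply by the base once.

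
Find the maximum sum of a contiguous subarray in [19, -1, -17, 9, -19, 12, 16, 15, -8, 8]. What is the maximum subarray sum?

Using Kadane's algorithm on [19, -1, -17, 9, -19, 12, 16, 15, -8, 8]:

Scanning through the array:
Position 1 (value -1): max_ending_here = 18, max_so_far = 19
Position 2 (value -17): max_ending_here = 1, max_so_far = 19
Position 3 (value 9): max_ending_here = 10, max_so_far = 19
Position 4 (value -19): max_ending_here = -9, max_so_far = 19
Position 5 (value 12): max_ending_here = 12, max_so_far = 19
Position 6 (value 16): max_ending_here = 28, max_so_far = 28
Position 7 (value 15): max_ending_here = 43, max_so_far = 43
Position 8 (value -8): max_ending_here = 35, max_so_far = 43
Position 9 (value 8): max_ending_here = 43, max_so_far = 43

Maximum subarray: [12, 16, 15]
Maximum sum: 43

The maximum subarray is [12, 16, 15] with sum 43. This subarray runs from index 5 to index 7.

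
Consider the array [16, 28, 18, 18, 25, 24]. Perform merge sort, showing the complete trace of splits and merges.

Merge sort trace:

Split: [16, 28, 18, 18, 25, 24] -> [16, 28, 18] and [18, 25, 24]
  Split: [16, 28, 18] -> [16] and [28, 18]
    Split: [28, 18] -> [28] and [18]
    Merge: [28] + [18] -> [18, 28]
  Merge: [16] + [18, 28] -> [16, 18, 28]
  Split: [18, 25, 24] -> [18] and [25, 24]
    Split: [25, 24] -> [25] and [24]
    Merge: [25] + [24] -> [24, 25]
  Merge: [18] + [24, 25] -> [18, 24, 25]
Merge: [16, 18, 28] + [18, 24, 25] -> [16, 18, 18, 24, 25, 28]

Final sorted array: [16, 18, 18, 24, 25, 28]

The merge sort proceeds by recursively splitting the array and merging sorted halves.
After all merges, the sorted array is [16, 18, 18, 24, 25, 28].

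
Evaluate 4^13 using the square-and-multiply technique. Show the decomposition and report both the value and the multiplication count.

Computing 4^13 by squaring (build up from 4^1; each line after the first costs one multiplication):

4^1 = 4
4^2 = (4^1)^2 = 4^2 = 16
4^3 = 4 * 4^2 = 4 * 16 = 64
4^6 = (4^3)^2 = 64^2 = 4096
4^12 = (4^6)^2 = 4096^2 = 16777216
4^13 = 4 * 4^12 = 4 * 16777216 = 67108864

Result: 67108864
Multiplications needed: 5 (5 lines after 4^1)

4^13 = 67108864. Using exponentiation by squaring, this requires 5 multiplications. The key idea: if the exponent is even, square the half-power; if odd, multiply by the base once.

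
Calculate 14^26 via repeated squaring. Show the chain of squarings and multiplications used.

Computing 14^26 by squaring (build up from 14^1; each line after the first costs one multiplication):

14^1 = 14
14^2 = (14^1)^2 = 14^2 = 196
14^3 = 14 * 14^2 = 14 * 196 = 2744
14^6 = (14^3)^2 = 2744^2 = 7529536
14^12 = (14^6)^2 = 7529536^2 = 56693912375296
14^13 = 14 * 14^12 = 14 * 56693912375296 = 793714773254144
14^26 = (14^13)^2 = 793714773254144^2 = 629983141281877223603213172736

Result: 629983141281877223603213172736
Multiplications needed: 6 (6 lines after 14^1)

14^26 = 629983141281877223603213172736. Using exponentiation by squaring, this requires 6 multiplications. The key idea: if the exponent is even, square the half-power; if odd, multiply by the base once.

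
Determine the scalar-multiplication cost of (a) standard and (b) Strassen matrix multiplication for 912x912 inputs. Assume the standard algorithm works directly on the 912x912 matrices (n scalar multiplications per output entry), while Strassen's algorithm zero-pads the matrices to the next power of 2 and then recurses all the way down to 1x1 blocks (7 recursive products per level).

Matrix multiplication for 912x912 matrices:

Strassen's algorithm requires power-of-2 dimensions. Pad 912x912 to 1024x1024 (next power of 2).

Standard algorithm: 912^3 = 758550528 multiplications
Strassen's algorithm: 7^(log2(1024)) = 7^10 = 282475249 multiplications
Savings: 758550528 - 282475249 = 476075279 multiplications

Standard: 758550528 multiplications (912^3). Strassen: 282475249 multiplications (7^10, after padding to 1024x1024). Strassen reduces 8 recursive multiplications to 7 at each level.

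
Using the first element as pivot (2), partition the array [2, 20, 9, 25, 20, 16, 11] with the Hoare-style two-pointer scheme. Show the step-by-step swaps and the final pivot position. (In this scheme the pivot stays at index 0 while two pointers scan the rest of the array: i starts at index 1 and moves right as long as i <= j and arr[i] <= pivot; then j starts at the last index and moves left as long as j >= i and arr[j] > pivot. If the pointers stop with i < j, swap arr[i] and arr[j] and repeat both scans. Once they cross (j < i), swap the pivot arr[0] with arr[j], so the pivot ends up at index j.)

Hoare-style two-pointer partition with pivot = 2:

Initial array: [2, 20, 9, 25, 20, 16, 11]

Pointers start at i = 1, j = 6.
i ends at 1, j ends at 0: the pointers have crossed (j < i), so scanning stops.

j = 0, so swapping arr[0] with arr[j] leaves the pivot at position 0: [2, 20, 9, 25, 20, 16, 11]
Pivot position: 0

After partitioning with pivot 2, the array becomes [2, 20, 9, 25, 20, 16, 11]. The pivot is placed at index 0. All elements to the left of the pivot are <= 2, and all elements to the right are > 2.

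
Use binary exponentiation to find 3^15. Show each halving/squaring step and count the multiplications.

Computing 3^15 by squaring (build up from 3^1; each line after the first costs one multiplication):

3^1 = 3
3^2 = (3^1)^2 = 3^2 = 9
3^3 = 3 * 3^2 = 3 * 9 = 27
3^6 = (3^3)^2 = 27^2 = 729
3^7 = 3 * 3^6 = 3 * 729 = 2187
3^14 = (3^7)^2 = 2187^2 = 4782969
3^15 = 3 * 3^14 = 3 * 4782969 = 14348907

Result: 14348907
Multiplications needed: 6 (6 lines after 3^1)

3^15 = 14348907. Using exponentiation by squaring, this requires 6 multiplications. The key idea: if the exponent is even, square the half-power; if odd, multiply by the base once.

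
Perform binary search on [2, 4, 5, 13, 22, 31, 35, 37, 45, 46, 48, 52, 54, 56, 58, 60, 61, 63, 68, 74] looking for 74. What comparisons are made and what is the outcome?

Binary search for 74 in [2, 4, 5, 13, 22, 31, 35, 37, 45, 46, 48, 52, 54, 56, 58, 60, 61, 63, 68, 74]:

lo=0, hi=19, mid=9, arr[mid]=46 -> 46 < 74, search right half
lo=10, hi=19, mid=14, arr[mid]=58 -> 58 < 74, search right half
lo=15, hi=19, mid=17, arr[mid]=63 -> 63 < 74, search right half
lo=18, hi=19, mid=18, arr[mid]=68 -> 68 < 74, search right half
lo=19, hi=19, mid=19, arr[mid]=74 -> Found target at index 19!

Binary search finds 74 at index 19 after 5 comparisons. The search repeatedly halves the search space by comparing with the middle element.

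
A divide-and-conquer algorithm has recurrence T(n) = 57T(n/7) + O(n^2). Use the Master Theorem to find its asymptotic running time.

Master Theorem for T(n) = 57T(n/7) + O(n^2):

a = 57, b = 7, c = 2
log_b(a) = log_7(57) = 2.0777

Case 1: c = 2 < log_7(57) = 2.0777
T(n) = O(n^(log_7 57))

For T(n) = 57T(n/7) + O(n^2): log_7(57) = 2.0777. This is Case 1 of the Master Theorem (c < log_b(a), work dominated by leaves), giving O(n^(log_7 57)).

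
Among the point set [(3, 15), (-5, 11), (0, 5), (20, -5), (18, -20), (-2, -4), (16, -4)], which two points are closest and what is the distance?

Computing all pairwise distances among 7 points:

d((3, 15), (-5, 11)) = 8.9443
d((3, 15), (0, 5)) = 10.4403
d((3, 15), (20, -5)) = 26.2488
d((3, 15), (18, -20)) = 38.0789
d((3, 15), (-2, -4)) = 19.6469
d((3, 15), (16, -4)) = 23.0217
d((-5, 11), (0, 5)) = 7.8102
d((-5, 11), (20, -5)) = 29.6816
d((-5, 11), (18, -20)) = 38.6005
d((-5, 11), (-2, -4)) = 15.2971
d((-5, 11), (16, -4)) = 25.807
d((0, 5), (20, -5)) = 22.3607
d((0, 5), (18, -20)) = 30.8058
d((0, 5), (-2, -4)) = 9.2195
d((0, 5), (16, -4)) = 18.3576
d((20, -5), (18, -20)) = 15.1327
d((20, -5), (-2, -4)) = 22.0227
d((20, -5), (16, -4)) = 4.1231 <-- minimum
d((18, -20), (-2, -4)) = 25.6125
d((18, -20), (16, -4)) = 16.1245
d((-2, -4), (16, -4)) = 18.0

Closest pair: (20, -5) and (16, -4) with distance 4.1231

The closest pair is (20, -5) and (16, -4) with Euclidean distance 4.1231. For 7 points, brute-force pairwise comparison is shown above. For large n, the divide-and-conquer algorithm (sort by x, recurse on halves, check the dividing strip) achieves O(n log n).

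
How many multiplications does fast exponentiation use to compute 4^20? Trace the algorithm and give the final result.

Computing 4^20 by squaring (build up from 4^1; each line after the first costs one multiplication):

4^1 = 4
4^2 = (4^1)^2 = 4^2 = 16
4^4 = (4^2)^2 = 16^2 = 256
4^5 = 4 * 4^4 = 4 * 256 = 1024
4^10 = (4^5)^2 = 1024^2 = 1048576
4^20 = (4^10)^2 = 1048576^2 = 1099511627776

Result: 1099511627776
Multiplications needed: 5 (5 lines after 4^1)

4^20 = 1099511627776. Using exponentiation by squaring, this requires 5 multiplications. The key idea: if the exponent is even, square the half-power; if odd, multiply by the base once.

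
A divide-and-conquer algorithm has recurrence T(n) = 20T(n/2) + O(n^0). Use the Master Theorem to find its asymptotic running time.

Master Theorem for T(n) = 20T(n/2) + O(n^0):

a = 20, b = 2, c = 0
log_b(a) = log_2(20) = 4.3219

Case 1: c = 0 < log_2(20) = 4.3219
T(n) = O(n^(log_2 20))

For T(n) = 20T(n/2) + O(n^0): log_2(20) = 4.3219. This is Case 1 of the Master Theorem (c < log_b(a), work dominated by leaves), giving O(n^(log_2 20)).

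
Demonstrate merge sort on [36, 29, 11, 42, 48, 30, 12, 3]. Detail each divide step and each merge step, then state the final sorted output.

Merge sort trace:

Split: [36, 29, 11, 42, 48, 30, 12, 3] -> [36, 29, 11, 42] and [48, 30, 12, 3]
  Split: [36, 29, 11, 42] -> [36, 29] and [11, 42]
    Split: [36, 29] -> [36] and [29]
    Merge: [36] + [29] -> [29, 36]
    Split: [11, 42] -> [11] and [42]
    Merge: [11] + [42] -> [11, 42]
  Merge: [29, 36] + [11, 42] -> [11, 29, 36, 42]
  Split: [48, 30, 12, 3] -> [48, 30] and [12, 3]
    Split: [48, 30] -> [48] and [30]
    Merge: [48] + [30] -> [30, 48]
    Split: [12, 3] -> [12] and [3]
    Merge: [12] + [3] -> [3, 12]
  Merge: [30, 48] + [3, 12] -> [3, 12, 30, 48]
Merge: [11, 29, 36, 42] + [3, 12, 30, 48] -> [3, 11, 12, 29, 30, 36, 42, 48]

Final sorted array: [3, 11, 12, 29, 30, 36, 42, 48]

The merge sort proceeds by recursively splitting the array and merging sorted halves.
After all merges, the sorted array is [3, 11, 12, 29, 30, 36, 42, 48].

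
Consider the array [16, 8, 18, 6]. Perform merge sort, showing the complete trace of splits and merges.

Merge sort trace:

Split: [16, 8, 18, 6] -> [16, 8] and [18, 6]
  Split: [16, 8] -> [16] and [8]
  Merge: [16] + [8] -> [8, 16]
  Split: [18, 6] -> [18] and [6]
  Merge: [18] + [6] -> [6, 18]
Merge: [8, 16] + [6, 18] -> [6, 8, 16, 18]

Final sorted array: [6, 8, 16, 18]

The merge sort proceeds by recursively splitting the array and merging sorted halves.
After all merges, the sorted array is [6, 8, 16, 18].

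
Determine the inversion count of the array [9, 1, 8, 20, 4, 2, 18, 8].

Finding inversions in [9, 1, 8, 20, 4, 2, 18, 8]:

(0, 1): arr[0]=9 > arr[1]=1
(0, 2): arr[0]=9 > arr[2]=8
(0, 4): arr[0]=9 > arr[4]=4
(0, 5): arr[0]=9 > arr[5]=2
(0, 7): arr[0]=9 > arr[7]=8
(2, 4): arr[2]=8 > arr[4]=4
(2, 5): arr[2]=8 > arr[5]=2
(3, 4): arr[3]=20 > arr[4]=4
(3, 5): arr[3]=20 > arr[5]=2
(3, 6): arr[3]=20 > arr[6]=18
(3, 7): arr[3]=20 > arr[7]=8
(4, 5): arr[4]=4 > arr[5]=2
(6, 7): arr[6]=18 > arr[7]=8

Total inversions: 13

The array has 13 inversion(s): (0,1), (0,2), (0,4), (0,5), (0,7), (2,4), (2,5), (3,4), (3,5), (3,6), (3,7), (4,5), (6,7). Each pair (i,j) satisfies i < j and arr[i] > arr[j].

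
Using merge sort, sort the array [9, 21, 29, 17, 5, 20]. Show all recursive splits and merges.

Merge sort trace:

Split: [9, 21, 29, 17, 5, 20] -> [9, 21, 29] and [17, 5, 20]
  Split: [9, 21, 29] -> [9] and [21, 29]
    Split: [21, 29] -> [21] and [29]
    Merge: [21] + [29] -> [21, 29]
  Merge: [9] + [21, 29] -> [9, 21, 29]
  Split: [17, 5, 20] -> [17] and [5, 20]
    Split: [5, 20] -> [5] and [20]
    Merge: [5] + [20] -> [5, 20]
  Merge: [17] + [5, 20] -> [5, 17, 20]
Merge: [9, 21, 29] + [5, 17, 20] -> [5, 9, 17, 20, 21, 29]

Final sorted array: [5, 9, 17, 20, 21, 29]

The merge sort proceeds by recursively splitting the array and merging sorted halves.
After all merges, the sorted array is [5, 9, 17, 20, 21, 29].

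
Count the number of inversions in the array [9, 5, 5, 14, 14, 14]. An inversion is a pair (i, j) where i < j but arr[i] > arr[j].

Finding inversions in [9, 5, 5, 14, 14, 14]:

(0, 1): arr[0]=9 > arr[1]=5
(0, 2): arr[0]=9 > arr[2]=5

Total inversions: 2

The array has 2 inversion(s): (0,1), (0,2). Each pair (i,j) satisfies i < j and arr[i] > arr[j].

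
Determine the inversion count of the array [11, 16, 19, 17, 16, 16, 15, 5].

Finding inversions in [11, 16, 19, 17, 16, 16, 15, 5]:

(0, 7): arr[0]=11 > arr[7]=5
(1, 6): arr[1]=16 > arr[6]=15
(1, 7): arr[1]=16 > arr[7]=5
(2, 3): arr[2]=19 > arr[3]=17
(2, 4): arr[2]=19 > arr[4]=16
(2, 5): arr[2]=19 > arr[5]=16
(2, 6): arr[2]=19 > arr[6]=15
(2, 7): arr[2]=19 > arr[7]=5
(3, 4): arr[3]=17 > arr[4]=16
(3, 5): arr[3]=17 > arr[5]=16
(3, 6): arr[3]=17 > arr[6]=15
(3, 7): arr[3]=17 > arr[7]=5
(4, 6): arr[4]=16 > arr[6]=15
(4, 7): arr[4]=16 > arr[7]=5
(5, 6): arr[5]=16 > arr[6]=15
(5, 7): arr[5]=16 > arr[7]=5
(6, 7): arr[6]=15 > arr[7]=5

Total inversions: 17

The array has 17 inversion(s): (0,7), (1,6), (1,7), (2,3), (2,4), (2,5), (2,6), (2,7), (3,4), (3,5), (3,6), (3,7), (4,6), (4,7), (5,6), (5,7), (6,7). Each pair (i,j) satisfies i < j and arr[i] > arr[j].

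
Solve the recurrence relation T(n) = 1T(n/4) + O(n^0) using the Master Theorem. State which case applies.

Master Theorem for T(n) = 1T(n/4) + O(n^0):

a = 1, b = 4, c = 0
log_b(a) = log_4(1) = 0.0000

Case 2: c = 0 = log_4(1) = 0.0000
T(n) = O(n^0 log n) = O(log n)

For T(n) = 1T(n/4) + O(n^0): log_4(1) = 0.0000. This is Case 2 of the Master Theorem (c = log_b(a), equal work at all levels), giving O(log n).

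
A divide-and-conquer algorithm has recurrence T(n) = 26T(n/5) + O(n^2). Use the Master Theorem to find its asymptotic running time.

Master Theorem for T(n) = 26T(n/5) + O(n^2):

a = 26, b = 5, c = 2
log_b(a) = log_5(26) = 2.0244

Case 1: c = 2 < log_5(26) = 2.0244
T(n) = O(n^(log_5 26))

For T(n) = 26T(n/5) + O(n^2): log_5(26) = 2.0244. This is Case 1 of the Master Theorem (c < log_b(a), work dominated by leaves), giving O(n^(log_5 26)).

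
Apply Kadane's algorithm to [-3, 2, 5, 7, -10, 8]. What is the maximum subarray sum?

Using Kadane's algorithm on [-3, 2, 5, 7, -10, 8]:

Scanning through the array:
Position 1 (value 2): max_ending_here = 2, max_so_far = 2
Position 2 (value 5): max_ending_here = 7, max_so_far = 7
Position 3 (value 7): max_ending_here = 14, max_so_far = 14
Position 4 (value -10): max_ending_here = 4, max_so_far = 14
Position 5 (value 8): max_ending_here = 12, max_so_far = 14

Maximum subarray: [2, 5, 7]
Maximum sum: 14

The maximum subarray is [2, 5, 7] with sum 14. This subarray runs from index 1 to index 3.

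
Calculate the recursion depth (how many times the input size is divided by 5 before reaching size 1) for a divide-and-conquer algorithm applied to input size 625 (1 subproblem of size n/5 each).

For divide and conquer with division factor 5:

Problem sizes at each level:
Level 0: 625
Level 1: 125
Level 2: 25
Level 3: 5
Level 4: 1

The root is level 0 and the size-1 base case is level 4 (the tree spans levels 0 through 4, i.e. 5 levels counting the root), so the depth is the number of divisions: log_5(625) = 4

The recursion tree depth is log_5(625) = 4. At each level, the problem size is divided by 5, so it takes 4 divisions to reduce to a base case of size 1. The algorithm makes 1 recursive call at each level.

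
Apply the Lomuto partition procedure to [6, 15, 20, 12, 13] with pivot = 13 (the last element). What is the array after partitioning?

Lomuto partition with pivot = 13:

Initial array: [6, 15, 20, 12, 13]

arr[0]=6 <= 13: swap with position 0, array becomes [6, 15, 20, 12, 13]
arr[1]=15 > 13: no swap
arr[2]=20 > 13: no swap
arr[3]=12 <= 13: swap with position 1, array becomes [6, 12, 20, 15, 13]

Place pivot at position 2: [6, 12, 13, 15, 20]
Pivot position: 2

After partitioning with pivot 13, the array becomes [6, 12, 13, 15, 20]. The pivot is placed at index 2. All elements to the left of the pivot are <= 13, and all elements to the right are > 13.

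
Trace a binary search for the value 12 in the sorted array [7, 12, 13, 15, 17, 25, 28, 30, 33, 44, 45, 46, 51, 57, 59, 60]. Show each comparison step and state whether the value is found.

Binary search for 12 in [7, 12, 13, 15, 17, 25, 28, 30, 33, 44, 45, 46, 51, 57, 59, 60]:

lo=0, hi=15, mid=7, arr[mid]=30 -> 30 > 12, search left half
lo=0, hi=6, mid=3, arr[mid]=15 -> 15 > 12, search left half
lo=0, hi=2, mid=1, arr[mid]=12 -> Found target at index 1!

Binary search finds 12 at index 1 after 3 comparisons. The search repeatedly halves the search space by comparing with the middle element.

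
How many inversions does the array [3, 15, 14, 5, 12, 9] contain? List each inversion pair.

Finding inversions in [3, 15, 14, 5, 12, 9]:

(1, 2): arr[1]=15 > arr[2]=14
(1, 3): arr[1]=15 > arr[3]=5
(1, 4): arr[1]=15 > arr[4]=12
(1, 5): arr[1]=15 > arr[5]=9
(2, 3): arr[2]=14 > arr[3]=5
(2, 4): arr[2]=14 > arr[4]=12
(2, 5): arr[2]=14 > arr[5]=9
(4, 5): arr[4]=12 > arr[5]=9

Total inversions: 8

The array has 8 inversion(s): (1,2), (1,3), (1,4), (1,5), (2,3), (2,4), (2,5), (4,5). Each pair (i,j) satisfies i < j and arr[i] > arr[j].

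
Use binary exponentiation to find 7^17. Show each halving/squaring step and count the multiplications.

Computing 7^17 by squaring (build up from 7^1; each line after the first costs one multiplication):

7^1 = 7
7^2 = (7^1)^2 = 7^2 = 49
7^4 = (7^2)^2 = 49^2 = 2401
7^8 = (7^4)^2 = 2401^2 = 5764801
7^16 = (7^8)^2 = 5764801^2 = 33232930569601
7^17 = 7 * 7^16 = 7 * 33232930569601 = 232630513987207

Result: 232630513987207
Multiplications needed: 5 (5 lines after 7^1)

7^17 = 232630513987207. Using exponentiation by squaring, this requires 5 multiplications. The key idea: if the exponent is even, square the half-power; if odd, multiply by the base once.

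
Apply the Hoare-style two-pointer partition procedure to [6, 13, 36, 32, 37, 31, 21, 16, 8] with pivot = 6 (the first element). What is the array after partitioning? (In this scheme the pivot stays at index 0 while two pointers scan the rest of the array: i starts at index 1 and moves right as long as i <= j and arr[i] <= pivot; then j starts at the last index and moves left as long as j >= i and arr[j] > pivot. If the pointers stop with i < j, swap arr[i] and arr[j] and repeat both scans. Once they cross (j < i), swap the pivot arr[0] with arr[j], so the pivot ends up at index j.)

Hoare-style two-pointer partition with pivot = 6:

Initial array: [6, 13, 36, 32, 37, 31, 21, 16, 8]

Pointers start at i = 1, j = 8.
i ends at 1, j ends at 0: the pointers have crossed (j < i), so scanning stops.

j = 0, so swapping arr[0] with arr[j] leaves the pivot at position 0: [6, 13, 36, 32, 37, 31, 21, 16, 8]
Pivot position: 0

After partitioning with pivot 6, the array becomes [6, 13, 36, 32, 37, 31, 21, 16, 8]. The pivot is placed at index 0. All elements to the left of the pivot are <= 6, and all elements to the right are > 6.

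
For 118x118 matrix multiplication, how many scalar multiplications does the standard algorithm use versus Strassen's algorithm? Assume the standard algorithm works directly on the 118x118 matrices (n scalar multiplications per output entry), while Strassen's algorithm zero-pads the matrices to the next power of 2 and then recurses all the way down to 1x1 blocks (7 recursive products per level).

Matrix multiplication for 118x118 matrices:

Strassen's algorithm requires power-of-2 dimensions. Pad 118x118 to 128x128 (next power of 2).

Standard algorithm: 118^3 = 1643032 multiplications
Strassen's algorithm: 7^(log2(128)) = 7^7 = 823543 multiplications
Savings: 1643032 - 823543 = 819489 multiplications

Standard: 1643032 multiplications (118^3). Strassen: 823543 multiplications (7^7, after padding to 128x128). Strassen reduces 8 recursive multiplications to 7 at each level.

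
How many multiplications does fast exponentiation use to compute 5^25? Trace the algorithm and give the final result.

Computing 5^25 by squaring (build up from 5^1; each line after the first costs one multiplication):

5^1 = 5
5^2 = (5^1)^2 = 5^2 = 25
5^3 = 5 * 5^2 = 5 * 25 = 125
5^6 = (5^3)^2 = 125^2 = 15625
5^12 = (5^6)^2 = 15625^2 = 244140625
5^24 = (5^12)^2 = 244140625^2 = 59604644775390625
5^25 = 5 * 5^24 = 5 * 59604644775390625 = 298023223876953125

Result: 298023223876953125
Multiplications needed: 6 (6 lines after 5^1)

5^25 = 298023223876953125. Using exponentiation by squaring, this requires 6 multiplications. The key idea: if the exponent is even, square the half-power; if odd, multiply by the base once.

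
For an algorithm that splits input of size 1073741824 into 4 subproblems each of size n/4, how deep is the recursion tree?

For divide and conquer with division factor 4:

Problem sizes at each level:
Level 0: 1073741824
Level 1: 268435456
Level 2: 67108864
Level 3: 16777216
Level 4: 4194304
Level 5: 1048576
Level 6: 262144
Level 7: 65536
Level 8: 16384
Level 9: 4096
Level 10: 1024
Level 11: 256
Level 12: 64
Level 13: 16
Level 14: 4
Level 15: 1

The root is level 0 and the size-1 base case is level 15 (the tree spans levels 0 through 15, i.e. 16 levels counting the root), so the depth is the number of divisions: log_4(1073741824) = 15

The recursion tree depth is log_4(1073741824) = 15. At each level, the problem size is divided by 4, so it takes 15 divisions to reduce to a base case of size 1. The algorithm makes 4 recursive calls at each level.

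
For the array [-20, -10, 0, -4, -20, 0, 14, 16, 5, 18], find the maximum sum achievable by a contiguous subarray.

Using Kadane's algorithm on [-20, -10, 0, -4, -20, 0, 14, 16, 5, 18]:

Scanning through the array:
Position 1 (value -10): max_ending_here = -10, max_so_far = -10
Position 2 (value 0): max_ending_here = 0, max_so_far = 0
Position 3 (value -4): max_ending_here = -4, max_so_far = 0
Position 4 (value -20): max_ending_here = -20, max_so_far = 0
Position 5 (value 0): max_ending_here = 0, max_so_far = 0
Position 6 (value 14): max_ending_here = 14, max_so_far = 14
Position 7 (value 16): max_ending_here = 30, max_so_far = 30
Position 8 (value 5): max_ending_here = 35, max_so_far = 35
Position 9 (value 18): max_ending_here = 53, max_so_far = 53

Maximum subarray: [0, 14, 16, 5, 18]
Maximum sum: 53

The maximum subarray is [0, 14, 16, 5, 18] with sum 53. This subarray runs from index 5 to index 9.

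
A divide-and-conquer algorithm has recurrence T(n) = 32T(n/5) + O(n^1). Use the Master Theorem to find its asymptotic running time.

Master Theorem for T(n) = 32T(n/5) + O(n^1):

a = 32, b = 5, c = 1
log_b(a) = log_5(32) = 2.1534

Case 1: c = 1 < log_5(32) = 2.1534
T(n) = O(n^(log_5 32))

For T(n) = 32T(n/5) + O(n^1): log_5(32) = 2.1534. This is Case 1 of the Master Theorem (c < log_b(a), work dominated by leaves), giving O(n^(log_5 32)).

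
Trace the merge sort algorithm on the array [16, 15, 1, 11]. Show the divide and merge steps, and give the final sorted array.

Merge sort trace:

Split: [16, 15, 1, 11] -> [16, 15] and [1, 11]
  Split: [16, 15] -> [16] and [15]
  Merge: [16] + [15] -> [15, 16]
  Split: [1, 11] -> [1] and [11]
  Merge: [1] + [11] -> [1, 11]
Merge: [15, 16] + [1, 11] -> [1, 11, 15, 16]

Final sorted array: [1, 11, 15, 16]

The merge sort proceeds by recursively splitting the array and merging sorted halves.
After all merges, the sorted array is [1, 11, 15, 16].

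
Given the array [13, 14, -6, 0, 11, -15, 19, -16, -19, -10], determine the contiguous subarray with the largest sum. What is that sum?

Using Kadane's algorithm on [13, 14, -6, 0, 11, -15, 19, -16, -19, -10]:

Scanning through the array:
Position 1 (value 14): max_ending_here = 27, max_so_far = 27
Position 2 (value -6): max_ending_here = 21, max_so_far = 27
Position 3 (value 0): max_ending_here = 21, max_so_far = 27
Position 4 (value 11): max_ending_here = 32, max_so_far = 32
Position 5 (value -15): max_ending_here = 17, max_so_far = 32
Position 6 (value 19): max_ending_here = 36, max_so_far = 36
Position 7 (value -16): max_ending_here = 20, max_so_far = 36
Position 8 (value -19): max_ending_here = 1, max_so_far = 36
Position 9 (value -10): max_ending_here = -9, max_so_far = 36

Maximum subarray: [13, 14, -6, 0, 11, -15, 19]
Maximum sum: 36

The maximum subarray is [13, 14, -6, 0, 11, -15, 19] with sum 36. This subarray runs from index 0 to index 6.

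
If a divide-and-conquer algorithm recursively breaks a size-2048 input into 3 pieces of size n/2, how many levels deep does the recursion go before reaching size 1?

For divide and conquer with division factor 2:

Problem sizes at each level:
Level 0: 2048
Level 1: 1024
Level 2: 512
Level 3: 256
Level 4: 128
Level 5: 64
Level 6: 32
Level 7: 16
Level 8: 8
Level 9: 4
Level 10: 2
Level 11: 1

The root is level 0 and the size-1 base case is level 11 (the tree spans levels 0 through 11, i.e. 12 levels counting the root), so the depth is the number of divisions: log_2(2048) = 11

The recursion tree depth is log_2(2048) = 11. At each level, the problem size is divided by 2, so it takes 11 divisions to reduce to a base case of size 1. The algorithm makes 3 recursive calls at each level.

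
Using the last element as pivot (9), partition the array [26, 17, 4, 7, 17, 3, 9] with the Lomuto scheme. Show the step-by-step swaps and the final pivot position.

Lomuto partition with pivot = 9:

Initial array: [26, 17, 4, 7, 17, 3, 9]

arr[0]=26 > 9: no swap
arr[1]=17 > 9: no swap
arr[2]=4 <= 9: swap with position 0, array becomes [4, 17, 26, 7, 17, 3, 9]
arr[3]=7 <= 9: swap with position 1, array becomes [4, 7, 26, 17, 17, 3, 9]
arr[4]=17 > 9: no swap
arr[5]=3 <= 9: swap with position 2, array becomes [4, 7, 3, 17, 17, 26, 9]

Place pivot at position 3: [4, 7, 3, 9, 17, 26, 17]
Pivot position: 3

After partitioning with pivot 9, the array becomes [4, 7, 3, 9, 17, 26, 17]. The pivot is placed at index 3. All elements to the left of the pivot are <= 9, and all elements to the right are > 9.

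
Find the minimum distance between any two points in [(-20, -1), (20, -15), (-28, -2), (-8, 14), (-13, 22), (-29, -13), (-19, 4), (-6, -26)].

Computing all pairwise distances among 8 points:

d((-20, -1), (20, -15)) = 42.3792
d((-20, -1), (-28, -2)) = 8.0623
d((-20, -1), (-8, 14)) = 19.2094
d((-20, -1), (-13, 22)) = 24.0416
d((-20, -1), (-29, -13)) = 15.0
d((-20, -1), (-19, 4)) = 5.099 <-- minimum
d((-20, -1), (-6, -26)) = 28.6531
d((20, -15), (-28, -2)) = 49.7293
d((20, -15), (-8, 14)) = 40.3113
d((20, -15), (-13, 22)) = 49.5782
d((20, -15), (-29, -13)) = 49.0408
d((20, -15), (-19, 4)) = 43.382
d((20, -15), (-6, -26)) = 28.2312
d((-28, -2), (-8, 14)) = 25.6125
d((-28, -2), (-13, 22)) = 28.3019
d((-28, -2), (-29, -13)) = 11.0454
d((-28, -2), (-19, 4)) = 10.8167
d((-28, -2), (-6, -26)) = 32.5576
d((-8, 14), (-13, 22)) = 9.434
d((-8, 14), (-29, -13)) = 34.2053
d((-8, 14), (-19, 4)) = 14.8661
d((-8, 14), (-6, -26)) = 40.05
d((-13, 22), (-29, -13)) = 38.4838
d((-13, 22), (-19, 4)) = 18.9737
d((-13, 22), (-6, -26)) = 48.5077
d((-29, -13), (-19, 4)) = 19.7231
d((-29, -13), (-6, -26)) = 26.4197
d((-19, 4), (-6, -26)) = 32.6956

Closest pair: (-20, -1) and (-19, 4) with distance 5.099

The closest pair is (-20, -1) and (-19, 4) with Euclidean distance 5.099. For 8 points, brute-force pairwise comparison is shown above. For large n, the divide-and-conquer algorithm (sort by x, recurse on halves, check the dividing strip) achieves O(n log n).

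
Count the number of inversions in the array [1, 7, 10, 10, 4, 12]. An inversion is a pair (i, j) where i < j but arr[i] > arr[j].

Finding inversions in [1, 7, 10, 10, 4, 12]:

(1, 4): arr[1]=7 > arr[4]=4
(2, 4): arr[2]=10 > arr[4]=4
(3, 4): arr[3]=10 > arr[4]=4

Total inversions: 3

The array has 3 inversion(s): (1,4), (2,4), (3,4). Each pair (i,j) satisfies i < j and arr[i] > arr[j].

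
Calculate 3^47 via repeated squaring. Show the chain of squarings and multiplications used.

Computing 3^47 by squaring (build up from 3^1; each line after the first costs one multiplication):

3^1 = 3
3^2 = (3^1)^2 = 3^2 = 9
3^4 = (3^2)^2 = 9^2 = 81
3^5 = 3 * 3^4 = 3 * 81 = 243
3^10 = (3^5)^2 = 243^2 = 59049
3^11 = 3 * 3^10 = 3 * 59049 = 177147
3^22 = (3^11)^2 = 177147^2 = 31381059609
3^23 = 3 * 3^22 = 3 * 31381059609 = 94143178827
3^46 = (3^23)^2 = 94143178827^2 = 8862938119652501095929
3^47 = 3 * 3^46 = 3 * 8862938119652501095929 = 26588814358957503287787

Result: 26588814358957503287787
Multiplications needed: 9 (9 lines after 3^1)

3^47 = 26588814358957503287787. Using exponentiation by squaring, this requires 9 multiplications. The key idea: if the exponent is even, square the half-power; if odd, multiply by the base once.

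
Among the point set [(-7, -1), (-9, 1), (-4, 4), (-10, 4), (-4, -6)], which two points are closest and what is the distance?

Computing all pairwise distances among 5 points:

d((-7, -1), (-9, 1)) = 2.8284 <-- minimum
d((-7, -1), (-4, 4)) = 5.831
d((-7, -1), (-10, 4)) = 5.831
d((-7, -1), (-4, -6)) = 5.831
d((-9, 1), (-4, 4)) = 5.831
d((-9, 1), (-10, 4)) = 3.1623
d((-9, 1), (-4, -6)) = 8.6023
d((-4, 4), (-10, 4)) = 6.0
d((-4, 4), (-4, -6)) = 10.0
d((-10, 4), (-4, -6)) = 11.6619

Closest pair: (-7, -1) and (-9, 1) with distance 2.8284

The closest pair is (-7, -1) and (-9, 1) with Euclidean distance 2.8284. For 5 points, brute-force pairwise comparison is shown above. For large n, the divide-and-conquer algorithm (sort by x, recurse on halves, check the dividing strip) achieves O(n log n).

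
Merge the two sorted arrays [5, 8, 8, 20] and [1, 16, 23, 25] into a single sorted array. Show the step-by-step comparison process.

Merging process:

Compare 5 vs 1: take 1 from right. Merged: [1]
Compare 5 vs 16: take 5 from left. Merged: [1, 5]
Compare 8 vs 16: take 8 from left. Merged: [1, 5, 8]
Compare 8 vs 16: take 8 from left. Merged: [1, 5, 8, 8]
Compare 20 vs 16: take 16 from right. Merged: [1, 5, 8, 8, 16]
Compare 20 vs 23: take 20 from left. Merged: [1, 5, 8, 8, 16, 20]
Append remaining from right: [23, 25]. Merged: [1, 5, 8, 8, 16, 20, 23, 25]

Final merged array: [1, 5, 8, 8, 16, 20, 23, 25]
Total comparisons: 6

The merged array is [1, 5, 8, 8, 16, 20, 23, 25], requiring 6 comparisons. The merge step runs in O(n) time where n is the total number of elements.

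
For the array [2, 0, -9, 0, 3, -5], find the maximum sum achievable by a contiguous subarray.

Using Kadane's algorithm on [2, 0, -9, 0, 3, -5]:

Scanning through the array:
Position 1 (value 0): max_ending_here = 2, max_so_far = 2
Position 2 (value -9): max_ending_here = -7, max_so_far = 2
Position 3 (value 0): max_ending_here = 0, max_so_far = 2
Position 4 (value 3): max_ending_here = 3, max_so_far = 3
Position 5 (value -5): max_ending_here = -2, max_so_far = 3

Maximum subarray: [0, 3]
Maximum sum: 3

The maximum subarray is [0, 3] with sum 3. This subarray runs from index 3 to index 4.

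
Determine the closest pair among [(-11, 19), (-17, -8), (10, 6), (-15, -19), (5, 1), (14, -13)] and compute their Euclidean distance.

Computing all pairwise distances among 6 points:

d((-11, 19), (-17, -8)) = 27.6586
d((-11, 19), (10, 6)) = 24.6982
d((-11, 19), (-15, -19)) = 38.2099
d((-11, 19), (5, 1)) = 24.0832
d((-11, 19), (14, -13)) = 40.6079
d((-17, -8), (10, 6)) = 30.4138
d((-17, -8), (-15, -19)) = 11.1803
d((-17, -8), (5, 1)) = 23.7697
d((-17, -8), (14, -13)) = 31.4006
d((10, 6), (-15, -19)) = 35.3553
d((10, 6), (5, 1)) = 7.0711 <-- minimum
d((10, 6), (14, -13)) = 19.4165
d((-15, -19), (5, 1)) = 28.2843
d((-15, -19), (14, -13)) = 29.6142
d((5, 1), (14, -13)) = 16.6433

Closest pair: (10, 6) and (5, 1) with distance 7.0711

The closest pair is (10, 6) and (5, 1) with Euclidean distance 7.0711. For 6 points, brute-force pairwise comparison is shown above. For large n, the divide-and-conquer algorithm (sort by x, recurse on halves, check the dividing strip) achieves O(n log n).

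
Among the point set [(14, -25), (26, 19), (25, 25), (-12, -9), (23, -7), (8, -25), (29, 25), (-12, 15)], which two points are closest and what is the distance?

Computing all pairwise distances among 8 points:

d((14, -25), (26, 19)) = 45.607
d((14, -25), (25, 25)) = 51.1957
d((14, -25), (-12, -9)) = 30.5287
d((14, -25), (23, -7)) = 20.1246
d((14, -25), (8, -25)) = 6.0
d((14, -25), (29, 25)) = 52.2015
d((14, -25), (-12, 15)) = 47.7074
d((26, 19), (25, 25)) = 6.0828
d((26, 19), (-12, -9)) = 47.2017
d((26, 19), (23, -7)) = 26.1725
d((26, 19), (8, -25)) = 47.5395
d((26, 19), (29, 25)) = 6.7082
d((26, 19), (-12, 15)) = 38.2099
d((25, 25), (-12, -9)) = 50.2494
d((25, 25), (23, -7)) = 32.0624
d((25, 25), (8, -25)) = 52.811
d((25, 25), (29, 25)) = 4.0 <-- minimum
d((25, 25), (-12, 15)) = 38.3275
d((-12, -9), (23, -7)) = 35.0571
d((-12, -9), (8, -25)) = 25.6125
d((-12, -9), (29, 25)) = 53.2635
d((-12, -9), (-12, 15)) = 24.0
d((23, -7), (8, -25)) = 23.4307
d((23, -7), (29, 25)) = 32.5576
d((23, -7), (-12, 15)) = 41.3401
d((8, -25), (29, 25)) = 54.231
d((8, -25), (-12, 15)) = 44.7214
d((29, 25), (-12, 15)) = 42.2019

Closest pair: (25, 25) and (29, 25) with distance 4.0

The closest pair is (25, 25) and (29, 25) with Euclidean distance 4.0. For 8 points, brute-force pairwise comparison is shown above. For large n, the divide-and-conquer algorithm (sort by x, recurse on halves, check the dividing strip) achieves O(n log n).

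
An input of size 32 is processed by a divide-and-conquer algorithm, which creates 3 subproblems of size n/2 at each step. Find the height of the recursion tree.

For divide and conquer with division factor 2:

Problem sizes at each level:
Level 0: 32
Level 1: 16
Level 2: 8
Level 3: 4
Level 4: 2
Level 5: 1

The root is level 0 and the size-1 base case is level 5 (the tree spans levels 0 through 5, i.e. 6 levels counting the root), so the depth is the number of divisions: log_2(32) = 5

The recursion tree depth is log_2(32) = 5. At each level, the problem size is divided by 2, so it takes 5 divisions to reduce to a base case of size 1. The algorithm makes 3 recursive calls at each level.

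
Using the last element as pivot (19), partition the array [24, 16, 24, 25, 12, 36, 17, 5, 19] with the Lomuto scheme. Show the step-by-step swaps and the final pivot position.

Lomuto partition with pivot = 19:

Initial array: [24, 16, 24, 25, 12, 36, 17, 5, 19]

arr[0]=24 > 19: no swap
arr[1]=16 <= 19: swap with position 0, array becomes [16, 24, 24, 25, 12, 36, 17, 5, 19]
arr[2]=24 > 19: no swap
arr[3]=25 > 19: no swap
arr[4]=12 <= 19: swap with position 1, array becomes [16, 12, 24, 25, 24, 36, 17, 5, 19]
arr[5]=36 > 19: no swap
arr[6]=17 <= 19: swap with position 2, array becomes [16, 12, 17, 25, 24, 36, 24, 5, 19]
arr[7]=5 <= 19: swap with position 3, array becomes [16, 12, 17, 5, 24, 36, 24, 25, 19]

Place pivot at position 4: [16, 12, 17, 5, 19, 36, 24, 25, 24]
Pivot position: 4

After partitioning with pivot 19, the array becomes [16, 12, 17, 5, 19, 36, 24, 25, 24]. The pivot is placed at index 4. All elements to the left of the pivot are <= 19, and all elements to the right are > 19.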